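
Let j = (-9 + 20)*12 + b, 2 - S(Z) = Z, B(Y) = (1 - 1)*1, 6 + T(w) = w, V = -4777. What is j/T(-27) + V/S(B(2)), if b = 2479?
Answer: -162863/66 ≈ -2467.6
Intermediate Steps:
T(w) = -6 + w
B(Y) = 0 (B(Y) = 0*1 = 0)
S(Z) = 2 - Z
j = 2611 (j = (-9 + 20)*12 + 2479 = 11*12 + 2479 = 132 + 2479 = 2611)
j/T(-27) + V/S(B(2)) = 2611/(-6 - 27) - 4777/(2 - 1*0) = 2611/(-33) - 4777/(2 + 0) = 2611*(-1/33) - 4777/2 = -2611/33 - 4777*½ = -2611/33 - 4777/2 = -162863/66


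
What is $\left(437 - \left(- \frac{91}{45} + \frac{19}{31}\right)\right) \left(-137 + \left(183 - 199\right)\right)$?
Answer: $- \frac{10396877}{155} \approx -67077.0$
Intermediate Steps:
$\left(437 - \left(- \frac{91}{45} + \frac{19}{31}\right)\right) \left(-137 + \left(183 - 199\right)\right) = \left(437 - \left(- \frac{91}{45} + \frac{171}{279}\right)\right) \left(-137 + \left(183 - 199\right)\right) = \left(437 + \left(\left(-171\right) \frac{1}{279} + \frac{91}{45}\right)\right) \left(-137 - 16\right) = \left(437 + \left(- \frac{19}{31} + \frac{91}{45}\right)\right) \left(-153\right) = \left(437 + \frac{1966}{1395}\right) \left(-153\right) = \frac{611581}{1395} \left(-153\right) = - \frac{10396877}{155}$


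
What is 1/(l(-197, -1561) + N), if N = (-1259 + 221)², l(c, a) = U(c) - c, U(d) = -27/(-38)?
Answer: 38/40950385 ≈ 9.2795e-7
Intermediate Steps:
U(d) = 27/38 (U(d) = -27*(-1/38) = 27/38)
l(c, a) = 27/38 - c
N = 1077444 (N = (-1038)² = 1077444)
1/(l(-197, -1561) + N) = 1/((27/38 - 1*(-197)) + 1077444) = 1/((27/38 + 197) + 1077444) = 1/(7513/38 + 1077444) = 1/(40950385/38) = 38/40950385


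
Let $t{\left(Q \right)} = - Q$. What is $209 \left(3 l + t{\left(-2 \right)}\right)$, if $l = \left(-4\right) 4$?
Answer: $-9614$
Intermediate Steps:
$l = -16$
$209 \left(3 l + t{\left(-2 \right)}\right) = 209 \left(3 \left(-16\right) - -2\right) = 209 \left(-48 + 2\right) = 209 \left(-46\right) = -9614$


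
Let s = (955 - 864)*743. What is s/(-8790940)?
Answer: -67613/8790940 ≈ -0.0076912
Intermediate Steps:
s = 67613 (s = 91*743 = 67613)
s/(-8790940) = 67613/(-8790940) = 67613*(-1/8790940) = -67613/8790940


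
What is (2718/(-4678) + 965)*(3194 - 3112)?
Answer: 184973632/2339 ≈ 79082.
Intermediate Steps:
(2718/(-4678) + 965)*(3194 - 3112) = (2718*(-1/4678) + 965)*82 = (-1359/2339 + 965)*82 = (2255776/2339)*82 = 184973632/2339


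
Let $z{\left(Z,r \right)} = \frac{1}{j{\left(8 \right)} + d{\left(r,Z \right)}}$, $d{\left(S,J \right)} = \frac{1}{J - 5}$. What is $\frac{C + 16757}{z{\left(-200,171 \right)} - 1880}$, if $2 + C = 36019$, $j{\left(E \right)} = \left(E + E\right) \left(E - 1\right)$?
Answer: $- \frac{1211638266}{43162715} \approx -28.071$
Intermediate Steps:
$d{\left(S,J \right)} = \frac{1}{-5 + J}$
$j{\left(E \right)} = 2 E \left(-1 + E\right)$
$C = 36017$ ($C = -2 + 36019 = 36017$)
$z{\left(Z,r \right)} = \frac{1}{112 + \frac{1}{-5 + Z}}$ ($z{\left(Z,r \right)} = \frac{1}{2 \cdot 8 \left(-1 + 8\right) + \frac{1}{-5 + Z}} = \frac{1}{2 \cdot 8 \cdot 7 + \frac{1}{-5 + Z}} = \frac{1}{112 + \frac{1}{-5 + Z}}$)
$\frac{C + 16757}{z{\left(-200,171 \right)} - 1880} = \frac{36017 + 16757}{\frac{-5 - 200}{-559 + 112 \left(-200\right)} - 1880} = \frac{52774}{\frac{1}{-559 - 22400} \left(-205\right) - 1880} = \frac{52774}{\frac{1}{-22959} \left(-205\right) - 1880} = \frac{52774}{\left(- \frac{1}{22959}\right) \left(-205\right) - 1880} = \frac{52774}{\frac{205}{22959} - 1880} = \frac{52774}{- \frac{43162715}{22959}} = 52774 \left(- \frac{22959}{43162715}\right) = - \frac{1211638266}{43162715}$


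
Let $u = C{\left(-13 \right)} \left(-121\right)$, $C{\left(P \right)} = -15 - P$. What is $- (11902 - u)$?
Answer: $-11660$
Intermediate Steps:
$u = 242$ ($u = \left(-15 - -13\right) \left(-121\right) = \left(-15 + 13\right) \left(-121\right) = \left(-2\right) \left(-121\right) = 242$)
$- (11902 - u) = - (11902 - 242) = \left(-1\right) 11660 = -11660$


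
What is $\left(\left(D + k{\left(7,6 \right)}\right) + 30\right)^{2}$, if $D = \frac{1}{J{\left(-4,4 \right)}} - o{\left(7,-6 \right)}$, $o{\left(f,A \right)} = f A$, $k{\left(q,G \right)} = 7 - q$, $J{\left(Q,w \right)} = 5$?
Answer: $\frac{130321}{25} \approx 5212.8$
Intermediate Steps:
$o{\left(f,A \right)} = A f$
$D = \frac{211}{5}$ ($D = \frac{1}{5} - \left(-6\right) 7 = \frac{1}{5} - -42 = \frac{1}{5} + 42 = \frac{211}{5} \approx 42.2$)
$\left(\left(D + k{\left(7,6 \right)}\right) + 30\right)^{2} = \left(\left(\frac{211}{5} + \left(7 - 7\right)\right) + 30\right)^{2} = \left(\left(\frac{211}{5} + 0\right) + 30\right)^{2} = \left(\frac{211}{5} + 30\right)^{2} = \left(\frac{361}{5}\right)^{2} = \frac{130321}{25}$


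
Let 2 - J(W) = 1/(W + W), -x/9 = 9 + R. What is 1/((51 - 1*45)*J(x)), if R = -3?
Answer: 18/217 ≈ 0.082949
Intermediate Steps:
x = -54 (x = -9*(9 - 3) = -9*6 = -54)
J(W) = 2 - 1/(2*W) (J(W) = 2 - 1/(W + W) = 2 - 1/(2*W))
1/((51 - 1*45)*J(x)) = 1/((51 - 1*45)*(2 - 1/2/(-54))) = 1/((51 - 45)*(2 - 1/2*(-1/54))) = 1/(6*(2 + 1/108)) = 1/(6*(217/108)) = 1/(217/18) = 18/217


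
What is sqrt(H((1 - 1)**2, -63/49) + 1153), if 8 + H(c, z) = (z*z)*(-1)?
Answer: 2*sqrt(14006)/7 ≈ 33.813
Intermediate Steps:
H(c, z) = -8 - z**2 (H(c, z) = -8 + (z*z)*(-1) = -8 + z**2*(-1) = -8 - z**2)
sqrt(H((1 - 1)**2, -63/49) + 1153) = sqrt((-8 - (-63/49)**2) + 1153) = sqrt((-8 - (-63*1/49)**2) + 1153) = sqrt((-8 - (-9/7)**2) + 1153) = sqrt((-8 - 1*81/49) + 1153) = sqrt((-8 - 81/49) + 1153) = sqrt(-473/49 + 1153) = sqrt(56024/49) = 2*sqrt(14006)/7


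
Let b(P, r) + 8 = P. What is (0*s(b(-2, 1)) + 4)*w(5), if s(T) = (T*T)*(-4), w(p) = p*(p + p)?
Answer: 200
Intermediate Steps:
w(p) = 2*p**2 (w(p) = p*(2*p) = 2*p**2)
b(P, r) = -8 + P
s(T) = -4*T**2 (s(T) = T**2*(-4) = -4*T**2)
(0*s(b(-2, 1)) + 4)*w(5) = (0*(-4*(-8 - 2)**2) + 4)*(2*5**2) = (0*(-4*(-10)**2) + 4)*(2*25) = (0*(-4*100) + 4)*50 = (0*(-400) + 4)*50 = (0 + 4)*50 = 4*50 = 200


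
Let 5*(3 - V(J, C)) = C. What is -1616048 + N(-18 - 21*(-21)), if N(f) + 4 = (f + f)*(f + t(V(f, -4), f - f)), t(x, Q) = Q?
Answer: -1258194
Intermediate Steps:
V(J, C) = 3 - C/5
N(f) = -4 + 2*f² (N(f) = -4 + (f + f)*(f + (f - f)) = -4 + (2*f)*(f + 0) = -4 + (2*f)*f = -4 + 2*f²)
-1616048 + N(-18 - 21*(-21)) = -1616048 + (-4 + 2*(-18 - 21*(-21))²) = -1616048 + (-4 + 2*(-18 + 441)²) = -1616048 + (-4 + 2*423²) = -1616048 + (-4 + 2*178929) = -1616048 + (-4 + 357858) = -1616048 + 357854 = -1258194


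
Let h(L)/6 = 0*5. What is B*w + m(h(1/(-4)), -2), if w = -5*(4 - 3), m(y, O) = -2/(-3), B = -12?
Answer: 182/3 ≈ 60.667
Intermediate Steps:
h(L) = 0 (h(L) = 6*(0*5) = 6*0 = 0)
m(y, O) = ⅔ (m(y, O) = -2*(-⅓) = ⅔)
w = -5 (w = -5*1 = -5)
B*w + m(h(1/(-4)), -2) = -12*(-5) + ⅔ = 60 + ⅔ = 182/3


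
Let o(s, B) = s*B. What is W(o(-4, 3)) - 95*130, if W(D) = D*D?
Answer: -12206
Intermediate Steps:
o(s, B) = B*s
W(D) = D²
W(o(-4, 3)) - 95*130 = (3*(-4))² - 95*130 = (-12)² - 12350 = 144 - 12350 = -12206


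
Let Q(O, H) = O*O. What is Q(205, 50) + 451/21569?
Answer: 906437676/21569 ≈ 42025.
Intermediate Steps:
Q(O, H) = O**2
Q(205, 50) + 451/21569 = 205**2 + 451/21569 = 42025 + 451*(1/21569) = 42025 + 451/21569 = 906437676/21569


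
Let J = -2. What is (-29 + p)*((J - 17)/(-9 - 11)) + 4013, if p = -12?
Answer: 79481/20 ≈ 3974.1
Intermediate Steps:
(-29 + p)*((J - 17)/(-9 - 11)) + 4013 = (-29 - 12)*((-2 - 17)/(-9 - 11)) + 4013 = -(-779)/(-20) + 4013 = -(-779)*(-1)/20 + 4013 = -41*19/20 + 4013 = -779/20 + 4013 = 79481/20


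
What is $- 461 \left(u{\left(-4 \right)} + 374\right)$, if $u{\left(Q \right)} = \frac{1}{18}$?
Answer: $- \frac{3103913}{18} \approx -1.7244 \cdot 10^{5}$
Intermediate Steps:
$u{\left(Q \right)} = \frac{1}{18}$
$- 461 \left(u{\left(-4 \right)} + 374\right) = - 461 \left(\frac{1}{18} + 374\right) = \left(-461\right) \frac{6733}{18} = - \frac{3103913}{18}$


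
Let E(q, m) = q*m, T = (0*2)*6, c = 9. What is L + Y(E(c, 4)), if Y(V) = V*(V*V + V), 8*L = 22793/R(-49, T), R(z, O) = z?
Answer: 18774391/392 ≈ 47894.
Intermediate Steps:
T = 0 (T = 0*6 = 0)
E(q, m) = m*q
L = -22793/392 (L = (22793/(-49))/8 = (22793*(-1/49))/8 = (⅛)*(-22793/49) = -22793/392 ≈ -58.145)
Y(V) = V*(V + V²) (Y(V) = V*(V² + V) = V*(V + V²))
L + Y(E(c, 4)) = -22793/392 + (4*9)²*(1 + 4*9) = -22793/392 + 36²*(1 + 36) = -22793/392 + 1296*37 = -22793/392 + 47952 = 18774391/392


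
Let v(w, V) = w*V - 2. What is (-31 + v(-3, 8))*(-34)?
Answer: 1938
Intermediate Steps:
v(w, V) = -2 + V*w (v(w, V) = V*w - 2 = -2 + V*w)
(-31 + v(-3, 8))*(-34) = (-31 + (-2 + 8*(-3)))*(-34) = (-31 + (-2 - 24))*(-34) = (-31 - 26)*(-34) = -57*(-34) = 1938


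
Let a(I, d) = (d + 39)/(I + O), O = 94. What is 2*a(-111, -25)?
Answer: -28/17 ≈ -1.6471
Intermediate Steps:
a(I, d) = (39 + d)/(94 + I) (a(I, d) = (d + 39)/(I + 94) = (39 + d)/(94 + I))
2*a(-111, -25) = 2*((39 - 25)/(94 - 111)) = 2*(14/(-17)) = 2*(-1/17*14) = 2*(-14/17) = -28/17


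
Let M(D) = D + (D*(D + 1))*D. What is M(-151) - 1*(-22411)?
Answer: -3397890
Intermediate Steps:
M(D) = D + D**2*(1 + D) (M(D) = D + (D*(1 + D))*D = D + D**2*(1 + D))
M(-151) - 1*(-22411) = -151*(1 - 151 + (-151)**2) - 1*(-22411) = -151*(1 - 151 + 22801) + 22411 = -151*22651 + 22411 = -3420301 + 22411 = -3397890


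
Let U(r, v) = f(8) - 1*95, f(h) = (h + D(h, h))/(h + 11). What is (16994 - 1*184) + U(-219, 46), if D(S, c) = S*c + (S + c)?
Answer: 317673/19 ≈ 16720.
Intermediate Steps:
D(S, c) = S + c + S*c
f(h) = (h² + 3*h)/(11 + h) (f(h) = (h + (h + h + h*h))/(h + 11) = (h + (h + h + h²))/(11 + h) = (h + (h² + 2*h))/(11 + h) = (h² + 3*h)/(11 + h))
U(r, v) = -1717/19 (U(r, v) = 8*(3 + 8)/(11 + 8) - 1*95 = 8*11/19 - 95 = 8*(1/19)*11 - 95 = 88/19 - 95 = -1717/19)
(16994 - 1*184) + U(-219, 46) = (16994 - 1*184) - 1717/19 = (16994 - 184) - 1717/19 = 16810 - 1717/19 = 317673/19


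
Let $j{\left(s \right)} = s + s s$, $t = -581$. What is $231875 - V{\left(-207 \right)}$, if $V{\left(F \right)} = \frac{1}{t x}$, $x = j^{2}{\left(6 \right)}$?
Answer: $\frac{237644977501}{1024884} \approx 2.3188 \cdot 10^{5}$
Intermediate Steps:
$j{\left(s \right)} = s + s^{2}$
$x = 1764$ ($x = \left(6 \left(1 + 6\right)\right)^{2} = \left(6 \cdot 7\right)^{2} = 42^{2} = 1764$)
$V{\left(F \right)} = - \frac{1}{1024884}$ ($V{\left(F \right)} = \frac{1}{\left(-581\right) 1764} = \left(- \frac{1}{581}\right) \frac{1}{1764} = - \frac{1}{1024884}$)
$231875 - V{\left(-207 \right)} = 231875 - - \frac{1}{1024884} = 231875 + \frac{1}{1024884} = \frac{237644977501}{1024884}$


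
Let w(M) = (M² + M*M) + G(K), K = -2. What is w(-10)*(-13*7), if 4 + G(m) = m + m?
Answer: -17472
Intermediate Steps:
G(m) = -4 + 2*m (G(m) = -4 + (m + m) = -4 + 2*m)
w(M) = -8 + 2*M² (w(M) = (M² + M*M) + (-4 + 2*(-2)) = (M² + M²) + (-4 - 4) = 2*M² - 8 = -8 + 2*M²)
w(-10)*(-13*7) = (-8 + 2*(-10)²)*(-13*7) = (-8 + 2*100)*(-91) = (-8 + 200)*(-91) = 192*(-91) = -17472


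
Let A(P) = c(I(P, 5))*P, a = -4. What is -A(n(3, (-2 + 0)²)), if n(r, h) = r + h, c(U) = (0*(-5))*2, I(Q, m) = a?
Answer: 0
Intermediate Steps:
I(Q, m) = -4
c(U) = 0 (c(U) = 0*2 = 0)
n(r, h) = h + r
A(P) = 0 (A(P) = 0*P = 0)
-A(n(3, (-2 + 0)²)) = -1*0 = 0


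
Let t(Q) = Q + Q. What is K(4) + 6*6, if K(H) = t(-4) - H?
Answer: 24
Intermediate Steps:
t(Q) = 2*Q
K(H) = -8 - H (K(H) = 2*(-4) - H = -8 - H)
K(4) + 6*6 = (-8 - 1*4) + 6*6 = (-8 - 4) + 36 = -12 + 36 = 24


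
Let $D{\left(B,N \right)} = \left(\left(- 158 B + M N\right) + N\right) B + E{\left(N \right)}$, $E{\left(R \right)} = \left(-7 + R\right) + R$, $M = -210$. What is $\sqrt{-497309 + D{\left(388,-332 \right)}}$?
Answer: $2 \sqrt{659653} \approx 1624.4$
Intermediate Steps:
$E{\left(R \right)} = -7 + 2 R$
$D{\left(B,N \right)} = -7 + 2 N + B \left(- 209 N - 158 B\right)$ ($D{\left(B,N \right)} = \left(\left(- 158 B - 210 N\right) + N\right) B + \left(-7 + 2 N\right) = \left(\left(- 210 N - 158 B\right) + N\right) B + \left(-7 + 2 N\right) = \left(- 209 N - 158 B\right) B + \left(-7 + 2 N\right) = B \left(- 209 N - 158 B\right) + \left(-7 + 2 N\right) = -7 + 2 N + B \left(- 209 N - 158 B\right)$)
$\sqrt{-497309 + D{\left(388,-332 \right)}} = \sqrt{-497309 - \left(671 - 26922544 + 23785952\right)} = \sqrt{-497309 - -3135921} = \sqrt{-497309 + 3135921} = \sqrt{2638612} = 2 \sqrt{659653}$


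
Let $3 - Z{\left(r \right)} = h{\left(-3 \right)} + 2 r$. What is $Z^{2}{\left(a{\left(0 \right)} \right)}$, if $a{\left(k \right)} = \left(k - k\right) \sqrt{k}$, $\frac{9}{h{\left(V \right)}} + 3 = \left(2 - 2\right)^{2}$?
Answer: $36$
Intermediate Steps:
$h{\left(V \right)} = -3$ ($h{\left(V \right)} = \frac{9}{-3 + \left(2 - 2\right)^{2}} = \frac{9}{-3 + 0^{2}} = \frac{9}{-3 + 0} = \frac{9}{-3} = 9 \left(- \frac{1}{3}\right) = -3$)
$a{\left(k \right)} = 0$ ($a{\left(k \right)} = 0 \sqrt{k} = 0$)
$Z{\left(r \right)} = 6 - 2 r$ ($Z{\left(r \right)} = 3 - \left(-3 + 2 r\right) = 6 - 2 r$)
$Z^{2}{\left(a{\left(0 \right)} \right)} = \left(6 - 0\right)^{2} = \left(6 + 0\right)^{2} = 6^{2} = 36$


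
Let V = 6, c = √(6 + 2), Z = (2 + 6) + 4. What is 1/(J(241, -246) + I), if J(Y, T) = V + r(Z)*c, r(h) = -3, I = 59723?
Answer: 59729/3567553369 + 6*√2/3567553369 ≈ 1.6745e-5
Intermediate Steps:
Z = 12 (Z = 8 + 4 = 12)
c = 2*√2 (c = √8 = 2*√2 ≈ 2.8284)
J(Y, T) = 6 - 6*√2
1/(J(241, -246) + I) = 1/((6 - 6*√2) + 59723) = 1/(59729 - 6*√2)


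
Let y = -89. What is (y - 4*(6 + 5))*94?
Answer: -12502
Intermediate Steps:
(y - 4*(6 + 5))*94 = (-89 - 4*(6 + 5))*94 = (-89 - 4*11)*94 = (-89 - 44)*94 = -133*94 = -12502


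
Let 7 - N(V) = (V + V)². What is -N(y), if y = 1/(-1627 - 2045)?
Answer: -23596271/3370896 ≈ -7.0000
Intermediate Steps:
y = -1/3672 (y = 1/(-3672) = -1/3672 ≈ -0.00027233)
N(V) = 7 - 4*V² (N(V) = 7 - (V + V)² = 7 - (2*V)² = 7 - 4*V²)
-N(y) = -(7 - 4*(-1/3672)²) = -(7 - 4*1/13483584) = -(7 - 1/3370896) = -1*23596271/3370896 = -23596271/3370896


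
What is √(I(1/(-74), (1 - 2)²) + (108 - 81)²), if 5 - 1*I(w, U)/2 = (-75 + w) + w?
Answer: 3*√135235/37 ≈ 29.817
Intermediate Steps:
I(w, U) = 160 - 4*w (I(w, U) = 10 - 2*((-75 + w) + w) = 10 - 2*(-75 + 2*w) = 10 + (150 - 4*w) = 160 - 4*w)
√(I(1/(-74), (1 - 2)²) + (108 - 81)²) = √((160 - 4/(-74)) + (108 - 81)²) = √((160 - 4*(-1/74)) + 27²) = √((160 + 2/37) + 729) = √(5922/37 + 729) = √(32895/37) = 3*√135235/37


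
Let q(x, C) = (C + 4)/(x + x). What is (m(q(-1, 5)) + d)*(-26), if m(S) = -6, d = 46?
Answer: -1040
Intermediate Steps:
q(x, C) = (4 + C)/(2*x) (q(x, C) = (4 + C)/((2*x)) = (4 + C)*(1/(2*x)) = (4 + C)/(2*x))
(m(q(-1, 5)) + d)*(-26) = (-6 + 46)*(-26) = 40*(-26) = -1040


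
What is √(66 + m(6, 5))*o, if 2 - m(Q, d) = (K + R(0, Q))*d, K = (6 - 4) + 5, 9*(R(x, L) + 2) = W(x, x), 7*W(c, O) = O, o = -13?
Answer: -13*√43 ≈ -85.247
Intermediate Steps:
W(c, O) = O/7
R(x, L) = -2 + x/63 (R(x, L) = -2 + (x/7)/9 = -2 + x/63)
K = 7 (K = 2 + 5 = 7)
m(Q, d) = 2 - 5*d (m(Q, d) = 2 - (7 + (-2 + (1/63)*0))*d = 2 - (7 + (-2 + 0))*d = 2 - (7 - 2)*d = 2 - 5*d)
√(66 + m(6, 5))*o = √(66 + (2 - 5*5))*(-13) = √(66 + (2 - 25))*(-13) = √(66 - 23)*(-13) = √43*(-13) = -13*√43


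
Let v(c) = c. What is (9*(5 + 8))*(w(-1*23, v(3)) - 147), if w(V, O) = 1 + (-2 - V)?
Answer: -14625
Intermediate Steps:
w(V, O) = -1 - V
(9*(5 + 8))*(w(-1*23, v(3)) - 147) = (9*(5 + 8))*((-1 - (-1)*23) - 147) = (9*13)*((-1 - 1*(-23)) - 147) = 117*((-1 + 23) - 147) = 117*(22 - 147) = 117*(-125) = -14625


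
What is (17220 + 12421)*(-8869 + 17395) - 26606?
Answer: 252692560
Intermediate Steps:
(17220 + 12421)*(-8869 + 17395) - 26606 = 29641*8526 - 26606 = 252719166 - 26606 = 252692560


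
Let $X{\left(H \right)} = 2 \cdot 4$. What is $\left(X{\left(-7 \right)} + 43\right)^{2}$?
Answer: $2601$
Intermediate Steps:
$X{\left(H \right)} = 8$
$\left(X{\left(-7 \right)} + 43\right)^{2} = \left(8 + 43\right)^{2} = 51^{2} = 2601$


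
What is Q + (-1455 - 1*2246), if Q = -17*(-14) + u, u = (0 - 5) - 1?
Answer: -3469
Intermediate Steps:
u = -6 (u = -5 - 1 = -6)
Q = 232 (Q = -17*(-14) - 6 = 238 - 6 = 232)
Q + (-1455 - 1*2246) = 232 + (-1455 - 1*2246) = 232 + (-1455 - 2246) = 232 - 3701 = -3469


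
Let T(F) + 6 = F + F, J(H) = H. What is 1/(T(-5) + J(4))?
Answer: -1/12 ≈ -0.083333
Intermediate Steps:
T(F) = -6 + 2*F (T(F) = -6 + (F + F) = -6 + 2*F)
1/(T(-5) + J(4)) = 1/((-6 + 2*(-5)) + 4) = 1/((-6 - 10) + 4) = 1/(-16 + 4) = 1/(-12) = -1/12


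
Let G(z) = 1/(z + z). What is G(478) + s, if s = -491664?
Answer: -470030783/956 ≈ -4.9166e+5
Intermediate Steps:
G(z) = 1/(2*z)
G(478) + s = (½)/478 - 491664 = (½)*(1/478) - 491664 = 1/956 - 491664 = -470030783/956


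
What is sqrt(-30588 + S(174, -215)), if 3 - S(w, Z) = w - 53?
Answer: I*sqrt(30706) ≈ 175.23*I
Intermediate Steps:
S(w, Z) = 56 - w (S(w, Z) = 3 - (w - 53) = 3 - (-53 + w) = 3 + (53 - w) = 56 - w)
sqrt(-30588 + S(174, -215)) = sqrt(-30588 + (56 - 1*174)) = sqrt(-30588 + (56 - 174)) = sqrt(-30588 - 118) = sqrt(-30706) = I*sqrt(30706)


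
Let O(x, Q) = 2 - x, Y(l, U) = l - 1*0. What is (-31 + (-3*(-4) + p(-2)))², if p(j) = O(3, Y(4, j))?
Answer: 400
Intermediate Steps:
Y(l, U) = l (Y(l, U) = l + 0 = l)
p(j) = -1 (p(j) = 2 - 1*3 = 2 - 3 = -1)
(-31 + (-3*(-4) + p(-2)))² = (-31 + (-3*(-4) - 1))² = (-31 + (12 - 1))² = (-31 + 11)² = (-20)² = 400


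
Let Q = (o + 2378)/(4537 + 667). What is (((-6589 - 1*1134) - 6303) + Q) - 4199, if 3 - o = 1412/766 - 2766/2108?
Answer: -38285410605393/2100761128 ≈ -18225.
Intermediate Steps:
o = 996611/403682 (o = 3 - (1412/766 - 2766/2108) = 3 - (1412*(1/766) - 2766*1/2108) = 3 - (706/383 - 1383/1054) = 3 - 1*214435/403682 = 3 - 214435/403682 = 996611/403682 ≈ 2.4688)
Q = 960952407/2100761128 (Q = (996611/403682 + 2378)/(4537 + 667) = (960952407/403682)/5204 = (960952407/403682)*(1/5204) = 960952407/2100761128 ≈ 0.45743)
(((-6589 - 1*1134) - 6303) + Q) - 4199 = (((-6589 - 1*1134) - 6303) + 960952407/2100761128) - 4199 = (((-6589 - 1134) - 6303) + 960952407/2100761128) - 4199 = ((-7723 - 6303) + 960952407/2100761128) - 4199 = (-14026 + 960952407/2100761128) - 4199 = -29464314628921/2100761128 - 4199 = -38285410605393/2100761128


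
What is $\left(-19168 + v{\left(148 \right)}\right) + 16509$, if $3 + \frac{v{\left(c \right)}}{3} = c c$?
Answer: $63044$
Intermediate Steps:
$v{\left(c \right)} = -9 + 3 c^{2}$ ($v{\left(c \right)} = -9 + 3 c c = -9 + 3 c^{2}$)
$\left(-19168 + v{\left(148 \right)}\right) + 16509 = \left(-19168 - \left(9 - 3 \cdot 148^{2}\right)\right) + 16509 = \left(-19168 + \left(-9 + 3 \cdot 21904\right)\right) + 16509 = \left(-19168 + \left(-9 + 65712\right)\right) + 16509 = \left(-19168 + 65703\right) + 16509 = 46535 + 16509 = 63044$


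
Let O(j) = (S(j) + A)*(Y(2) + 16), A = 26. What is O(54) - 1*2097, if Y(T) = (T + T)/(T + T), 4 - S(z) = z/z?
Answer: -1604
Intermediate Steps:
S(z) = 3 (S(z) = 4 - z/z = 4 - 1*1 = 4 - 1 = 3)
Y(T) = 1 (Y(T) = (2*T)/((2*T)) = (2*T)*(1/(2*T)) = 1)
O(j) = 493 (O(j) = (3 + 26)*(1 + 16) = 29*17 = 493)
O(54) - 1*2097 = 493 - 1*2097 = 493 - 2097 = -1604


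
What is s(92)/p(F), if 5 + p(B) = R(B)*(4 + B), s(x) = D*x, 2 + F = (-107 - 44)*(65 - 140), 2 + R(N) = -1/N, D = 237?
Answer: -61721673/64144796 ≈ -0.96222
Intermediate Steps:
R(N) = -2 - 1/N
F = 11323 (F = -2 + (-107 - 44)*(65 - 140) = -2 - 151*(-75) = -2 + 11325 = 11323)
s(x) = 237*x
p(B) = -5 + (-2 - 1/B)*(4 + B)
s(92)/p(F) = (237*92)/(-14 - 4/11323 - 2*11323) = 21804/(-14 - 4*1/11323 - 22646) = 21804/(-14 - 4/11323 - 22646) = 21804/(-256579184/11323) = 21804*(-11323/256579184) = -61721673/64144796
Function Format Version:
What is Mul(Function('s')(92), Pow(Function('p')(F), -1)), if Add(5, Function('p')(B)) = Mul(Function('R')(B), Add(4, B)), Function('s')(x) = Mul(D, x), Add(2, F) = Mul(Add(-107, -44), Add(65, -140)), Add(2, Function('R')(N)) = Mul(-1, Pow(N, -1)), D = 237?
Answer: Rational(-61721673, 64144796) ≈ -0.96222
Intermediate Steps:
Function('R')(N) = Add(-2, Mul(-1, Pow(N, -1)))
F = 11323 (F = Add(-2, Mul(Add(-107, -44), Add(65, -140))) = Add(-2, Mul(-151, -75)) = Add(-2, 11325) = 11323)
Function('s')(x) = Mul(237, x)
Function('p')(B) = Add(-5, Mul(Add(-2, Mul(-1, Pow(B, -1))), Add(4, B)))
Mul(Function('s')(92), Pow(Function('p')(F), -1)) = Mul(Mul(237, 92), Pow(Add(-14, Mul(-4, Pow(11323, -1)), Mul(-2, 11323)), -1)) = Mul(21804, Pow(Add(-14, Mul(-4, Rational(1, 11323)), -22646), -1)) = Mul(21804, Pow(Add(-14, Rational(-4, 11323), -22646), -1)) = Mul(21804, Pow(Rational(-256579184, 11323), -1)) = Mul(21804, Rational(-11323, 256579184)) = Rational(-61721673, 64144796)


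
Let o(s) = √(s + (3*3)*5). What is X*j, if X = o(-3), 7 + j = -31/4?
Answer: -59*√42/4 ≈ -95.591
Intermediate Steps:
o(s) = √(45 + s) (o(s) = √(s + 9*5) = √(s + 45) = √(45 + s))
j = -59/4 (j = -7 - 31/4 = -59/4 ≈ -14.750)
X = √42 (X = √(45 - 3) = √42 ≈ 6.4807)
X*j = √42*(-59/4) = -59*√42/4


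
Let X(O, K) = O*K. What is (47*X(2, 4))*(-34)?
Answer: -12784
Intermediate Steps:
X(O, K) = K*O
(47*X(2, 4))*(-34) = (47*(4*2))*(-34) = (47*8)*(-34) = 376*(-34) = -12784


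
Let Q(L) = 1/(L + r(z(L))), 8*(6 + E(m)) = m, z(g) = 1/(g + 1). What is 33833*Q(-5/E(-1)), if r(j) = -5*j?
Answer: -147545713/8445 ≈ -17471.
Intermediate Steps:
z(g) = 1/(1 + g)
E(m) = -6 + m/8
Q(L) = 1/(L - 5/(1 + L))
33833*Q(-5/E(-1)) = 33833*((1 - 5/(-6 + (⅛)*(-1)))/(-5 + (-5/(-6 + (⅛)*(-1)))*(1 - 5/(-6 + (⅛)*(-1))))) = 33833*((1 - 5/(-6 - ⅛))/(-5 + (-5/(-6 - ⅛))*(1 - 5/(-6 - ⅛)))) = 33833*((1 - 5/(-49/8))/(-5 + (-5/(-49/8))*(1 - 5/(-49/8)))) = 33833*((1 - 5*(-8/49))/(-5 + (-5*(-8/49))*(1 - 5*(-8/49)))) = 33833*((1 + 40/49)/(-5 + 40*(1 + 40/49)/49)) = 33833*((89/49)/(-5 + (40/49)*(89/49))) = 33833*((89/49)/(-5 + 3560/2401)) = 33833*((89/49)/(-8445/2401)) = 33833*(-2401/8445*89/49) = 33833*(-4361/8445) = -147545713/8445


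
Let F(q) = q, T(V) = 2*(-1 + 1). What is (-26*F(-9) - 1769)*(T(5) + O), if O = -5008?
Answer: 7687280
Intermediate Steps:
T(V) = 0 (T(V) = 2*0 = 0)
(-26*F(-9) - 1769)*(T(5) + O) = (-26*(-9) - 1769)*(0 - 5008) = (234 - 1769)*(-5008) = -1535*(-5008) = 7687280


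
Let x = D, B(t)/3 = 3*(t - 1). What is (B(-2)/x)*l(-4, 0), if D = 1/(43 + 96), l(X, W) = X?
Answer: 15012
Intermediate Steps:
B(t) = -9 + 9*t (B(t) = 3*(3*(t - 1)) = 3*(3*(-1 + t)) = 3*(-3 + 3*t) = -9 + 9*t)
D = 1/139 ≈ 0.0071942
x = 1/139 ≈ 0.0071942
(B(-2)/x)*l(-4, 0) = ((-9 + 9*(-2))/(1/139))*(-4) = (139*(-9 - 18))*(-4) = (139*(-27))*(-4) = -3753*(-4) = 15012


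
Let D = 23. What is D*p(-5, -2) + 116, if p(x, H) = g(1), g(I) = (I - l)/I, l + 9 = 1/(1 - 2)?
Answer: 369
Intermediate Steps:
l = -10 (l = -9 + 1/(1 - 2) = -9 + 1/(-1) = -9 - 1 = -10)
g(I) = (10 + I)/I (g(I) = (I - 1*(-10))/I = (I + 10)/I = (10 + I)/I)
p(x, H) = 11 (p(x, H) = (10 + 1)/1 = 1*11 = 11)
D*p(-5, -2) + 116 = 23*11 + 116 = 253 + 116 = 369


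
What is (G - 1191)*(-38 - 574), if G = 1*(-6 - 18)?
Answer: 743580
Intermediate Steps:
G = -24 (G = 1*(-24) = -24)
(G - 1191)*(-38 - 574) = (-24 - 1191)*(-38 - 574) = -1215*(-612) = 743580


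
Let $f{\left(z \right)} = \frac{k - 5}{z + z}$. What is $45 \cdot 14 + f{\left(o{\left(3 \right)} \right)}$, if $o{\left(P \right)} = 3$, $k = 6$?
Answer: $\frac{3781}{6} \approx 630.17$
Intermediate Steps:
$f{\left(z \right)} = \frac{1}{2 z}$ ($f{\left(z \right)} = \frac{6 - 5}{z + z} = 1 \frac{1}{2 z} = \frac{1}{2 z}$)
$45 \cdot 14 + f{\left(o{\left(3 \right)} \right)} = 45 \cdot 14 + \frac{1}{2 \cdot 3} = 630 + \frac{1}{2} \cdot \frac{1}{3} = 630 + \frac{1}{6} = \frac{3781}{6}$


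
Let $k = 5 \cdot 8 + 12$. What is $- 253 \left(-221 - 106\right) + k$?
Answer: $82783$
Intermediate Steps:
$k = 52$ ($k = 40 + 12 = 52$)
$- 253 \left(-221 - 106\right) + k = - 253 \left(-221 - 106\right) + 52 = \left(-253\right) \left(-327\right) + 52 = 82731 + 52 = 82783$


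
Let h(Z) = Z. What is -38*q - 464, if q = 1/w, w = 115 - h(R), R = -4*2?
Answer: -57110/123 ≈ -464.31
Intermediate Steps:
R = -8
w = 123 (w = 115 - 1*(-8) = 115 + 8 = 123)
q = 1/123 ≈ 0.0081301
-38*q - 464 = -38*1/123 - 464 = -38/123 - 464 = -57110/123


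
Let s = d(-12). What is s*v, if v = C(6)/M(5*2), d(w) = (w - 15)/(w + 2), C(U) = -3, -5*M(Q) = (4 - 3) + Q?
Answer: 81/22 ≈ 3.6818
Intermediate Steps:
M(Q) = -⅕ - Q/5 (M(Q) = -((4 - 3) + Q)/5 = -(1 + Q)/5 = -⅕ - Q/5)
d(w) = (-15 + w)/(2 + w)
s = 27/10 (s = (-15 - 12)/(2 - 12) = -27/(-10) = -⅒*(-27) = 27/10 ≈ 2.7000)
v = 15/11 (v = -3/(-⅕ - 2) = -3/(-11/5) = -3*(-5/11) = 15/11 ≈ 1.3636)
s*v = (27/10)*(15/11) = 81/22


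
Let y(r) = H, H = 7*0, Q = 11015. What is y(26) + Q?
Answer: 11015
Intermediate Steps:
H = 0
y(r) = 0
y(26) + Q = 0 + 11015 = 11015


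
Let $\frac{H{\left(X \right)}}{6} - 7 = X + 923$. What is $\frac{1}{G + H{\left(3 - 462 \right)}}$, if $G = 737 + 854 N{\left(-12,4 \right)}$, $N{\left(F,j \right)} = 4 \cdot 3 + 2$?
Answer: $\frac{1}{15519} \approx 6.4437 \cdot 10^{-5}$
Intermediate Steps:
$H{\left(X \right)} = 5580 + 6 X$ ($H{\left(X \right)} = 42 + 6 \left(X + 923\right) = 42 + 6 \left(923 + X\right) = 42 + \left(5538 + 6 X\right) = 5580 + 6 X$)
$N{\left(F,j \right)} = 14$ ($N{\left(F,j \right)} = 12 + 2 = 14$)
$G = 12693$ ($G = 737 + 854 \cdot 14 = 737 + 11956 = 12693$)
$\frac{1}{G + H{\left(3 - 462 \right)}} = \frac{1}{12693 + \left(5580 + 6 \left(3 - 462\right)\right)} = \frac{1}{12693 + \left(5580 + 6 \left(-459\right)\right)} = \frac{1}{12693 + \left(5580 - 2754\right)} = \frac{1}{12693 + 2826} = \frac{1}{15519}$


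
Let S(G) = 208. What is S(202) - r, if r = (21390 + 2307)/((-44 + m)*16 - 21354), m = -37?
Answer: 1578299/7550 ≈ 209.05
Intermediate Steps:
r = -7899/7550 (r = (21390 + 2307)/((-44 - 37)*16 - 21354) = 23697/(-81*16 - 21354) = 23697/(-1296 - 21354) = 23697/(-22650) = 23697*(-1/22650) = -7899/7550 ≈ -1.0462)
S(202) - r = 208 - 1*(-7899/7550) = 208 + 7899/7550 = 1578299/7550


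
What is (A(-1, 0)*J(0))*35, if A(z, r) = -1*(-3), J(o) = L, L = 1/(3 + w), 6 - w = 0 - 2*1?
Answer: 105/11 ≈ 9.5455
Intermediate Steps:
w = 8 (w = 6 - (0 - 2*1) = 6 - (0 - 2) = 6 - 1*(-2) = 6 + 2 = 8)
L = 1/11 (L = 1/(3 + 8) = 1/11 ≈ 0.090909)
J(o) = 1/11
A(z, r) = 3
(A(-1, 0)*J(0))*35 = (3*(1/11))*35 = (3/11)*35 = 105/11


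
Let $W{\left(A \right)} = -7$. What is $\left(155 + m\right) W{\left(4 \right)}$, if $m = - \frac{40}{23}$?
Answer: $- \frac{24675}{23} \approx -1072.8$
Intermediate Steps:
$m = - \frac{40}{23}$ ($m = \left(-40\right) \frac{1}{23} = - \frac{40}{23} \approx -1.7391$)
$\left(155 + m\right) W{\left(4 \right)} = \left(155 - \frac{40}{23}\right) \left(-7\right) = \frac{3525}{23} \left(-7\right) = - \frac{24675}{23}$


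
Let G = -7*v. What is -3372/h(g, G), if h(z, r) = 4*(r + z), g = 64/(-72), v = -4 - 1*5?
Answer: -7587/559 ≈ -13.572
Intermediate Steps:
v = -9 (v = -4 - 5 = -9)
g = -8/9 (g = 64*(-1/72) = -8/9 ≈ -0.88889)
G = 63 (G = -7*(-9) = 63)
h(z, r) = 4*r + 4*z
-3372/h(g, G) = -3372/(4*63 + 4*(-8/9)) = -3372/(252 - 32/9) = -3372/2236/9 = -3372*9/2236 = -7587/559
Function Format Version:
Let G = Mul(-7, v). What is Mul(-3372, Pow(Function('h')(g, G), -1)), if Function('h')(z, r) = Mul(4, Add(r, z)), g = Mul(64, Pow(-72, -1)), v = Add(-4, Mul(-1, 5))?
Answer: Rational(-7587, 559) ≈ -13.572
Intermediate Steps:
v = -9 (v = Add(-4, -5) = -9)
g = Rational(-8, 9) (g = Mul(64, Rational(-1, 72)) = Rational(-8, 9) ≈ -0.88889)
G = 63 (G = Mul(-7, -9) = 63)
Function('h')(z, r) = Add(Mul(4, r), Mul(4, z))
Mul(-3372, Pow(Function('h')(g, G), -1)) = Mul(-3372, Pow(Add(Mul(4, 63), Mul(4, Rational(-8, 9))), -1)) = Mul(-3372, Pow(Add(252, Rational(-32, 9)), -1)) = Mul(-3372, Pow(Rational(2236, 9), -1)) = Mul(-3372, Rational(9, 2236)) = Rational(-7587, 559)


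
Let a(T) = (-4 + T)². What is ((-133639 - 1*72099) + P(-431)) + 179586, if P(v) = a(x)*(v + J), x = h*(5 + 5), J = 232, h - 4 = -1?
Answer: -160676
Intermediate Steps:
h = 3 (h = 4 - 1 = 3)
x = 30 (x = 3*(5 + 5) = 3*10 = 30)
P(v) = 156832 + 676*v (P(v) = (-4 + 30)²*(v + 232) = 26²*(232 + v) = 676*(232 + v) = 156832 + 676*v)
((-133639 - 1*72099) + P(-431)) + 179586 = ((-133639 - 1*72099) + (156832 + 676*(-431))) + 179586 = ((-133639 - 72099) + (156832 - 291356)) + 179586 = (-205738 - 134524) + 179586 = -340262 + 179586 = -160676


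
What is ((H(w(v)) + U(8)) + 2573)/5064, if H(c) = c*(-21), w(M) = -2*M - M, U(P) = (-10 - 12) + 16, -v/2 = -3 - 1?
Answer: 3071/5064 ≈ 0.60644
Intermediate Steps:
v = 8 (v = -2*(-3 - 1) = -2*(-4) = 8)
U(P) = -6 (U(P) = -22 + 16 = -6)
w(M) = -3*M
H(c) = -21*c
((H(w(v)) + U(8)) + 2573)/5064 = ((-(-63)*8 - 6) + 2573)/5064 = ((-21*(-24) - 6) + 2573)*(1/5064) = ((504 - 6) + 2573)*(1/5064) = (498 + 2573)*(1/5064) = 3071*(1/5064) = 3071/5064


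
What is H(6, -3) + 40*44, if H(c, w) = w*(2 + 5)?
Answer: 1739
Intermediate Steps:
H(c, w) = 7*w (H(c, w) = w*7 = 7*w)
H(6, -3) + 40*44 = 7*(-3) + 40*44 = -21 + 1760 = 1739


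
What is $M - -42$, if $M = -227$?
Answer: $-185$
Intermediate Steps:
$M - -42 = -227 - -42 = -227 + 42 = -185$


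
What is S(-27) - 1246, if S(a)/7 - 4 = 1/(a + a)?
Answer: -65779/54 ≈ -1218.1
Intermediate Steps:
S(a) = 28 + 7/(2*a) (S(a) = 28 + 7/(a + a) = 28 + 7/((2*a)) = 28 + 7*(1/(2*a)) = 28 + 7/(2*a))
S(-27) - 1246 = (28 + (7/2)/(-27)) - 1246 = (28 + (7/2)*(-1/27)) - 1246 = (28 - 7/54) - 1246 = 1505/54 - 1246 = -65779/54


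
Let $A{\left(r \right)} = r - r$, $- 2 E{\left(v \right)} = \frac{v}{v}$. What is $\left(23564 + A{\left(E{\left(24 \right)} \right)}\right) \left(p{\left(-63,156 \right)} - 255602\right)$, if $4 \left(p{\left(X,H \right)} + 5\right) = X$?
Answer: $-6023494481$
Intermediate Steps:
$p{\left(X,H \right)} = -5 + \frac{X}{4}$
$E{\left(v \right)} = - \frac{1}{2}$ ($E{\left(v \right)} = - \frac{v \frac{1}{v}}{2} = \left(- \frac{1}{2}\right) 1 = - \frac{1}{2}$)
$A{\left(r \right)} = 0$
$\left(23564 + A{\left(E{\left(24 \right)} \right)}\right) \left(p{\left(-63,156 \right)} - 255602\right) = \left(23564 + 0\right) \left(\left(-5 + \frac{1}{4} \left(-63\right)\right) - 255602\right) = 23564 \left(\left(-5 - \frac{63}{4}\right) - 255602\right) = 23564 \left(- \frac{83}{4} - 255602\right) = 23564 \left(- \frac{1022491}{4}\right) = -6023494481$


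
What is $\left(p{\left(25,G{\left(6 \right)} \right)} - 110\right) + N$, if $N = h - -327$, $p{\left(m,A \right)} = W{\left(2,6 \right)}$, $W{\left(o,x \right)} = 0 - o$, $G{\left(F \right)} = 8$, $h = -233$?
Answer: $-18$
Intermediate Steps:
$W{\left(o,x \right)} = - o$
$p{\left(m,A \right)} = -2$ ($p{\left(m,A \right)} = \left(-1\right) 2 = -2$)
$N = 94$ ($N = -233 - -327 = -233 + 327 = 94$)
$\left(p{\left(25,G{\left(6 \right)} \right)} - 110\right) + N = \left(-2 - 110\right) + 94 = -112 + 94 = -18$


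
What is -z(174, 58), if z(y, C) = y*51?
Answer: -8874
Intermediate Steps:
z(y, C) = 51*y
-z(174, 58) = -51*174 = -1*8874 = -8874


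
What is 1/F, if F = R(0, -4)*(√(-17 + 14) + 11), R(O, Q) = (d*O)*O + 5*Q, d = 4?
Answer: I/(20*(√3 - 11*I)) ≈ -0.0044355 + 0.00069841*I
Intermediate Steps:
R(O, Q) = 4*O² + 5*Q (R(O, Q) = (4*O)*O + 5*Q = 4*O² + 5*Q)
F = -220 - 20*I*√3 (F = (4*0² + 5*(-4))*(√(-17 + 14) + 11) = (4*0 - 20)*(√(-3) + 11) = (0 - 20)*(I*√3 + 11) = -20*(11 + I*√3) = -220 - 20*I*√3 ≈ -220.0 - 34.641*I)
1/F = 1/(-220 - 20*I*√3)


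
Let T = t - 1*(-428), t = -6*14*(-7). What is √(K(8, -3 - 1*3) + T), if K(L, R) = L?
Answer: 32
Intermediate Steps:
t = 588 (t = -84*(-7) = 588)
T = 1016 (T = 588 - 1*(-428) = 588 + 428 = 1016)
√(K(8, -3 - 1*3) + T) = √(8 + 1016) = √1024 = 32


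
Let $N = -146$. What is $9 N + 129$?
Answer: $-1185$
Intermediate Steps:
$9 N + 129 = 9 \left(-146\right) + 129 = -1314 + 129 = -1185$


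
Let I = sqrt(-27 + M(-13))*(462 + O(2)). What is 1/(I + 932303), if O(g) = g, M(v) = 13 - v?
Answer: 932303/869189099105 - 464*I/869189099105 ≈ 1.0726e-6 - 5.3383e-10*I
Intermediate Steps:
I = 464*I (I = sqrt(-27 + (13 - 1*(-13)))*(462 + 2) = sqrt(-27 + (13 + 13))*464 = sqrt(-27 + 26)*464 = sqrt(-1)*464 = I*464 = 464*I ≈ 464.0*I)
1/(I + 932303) = 1/(464*I + 932303) = 1/(932303 + 464*I) = (932303 - 464*I)/869189099105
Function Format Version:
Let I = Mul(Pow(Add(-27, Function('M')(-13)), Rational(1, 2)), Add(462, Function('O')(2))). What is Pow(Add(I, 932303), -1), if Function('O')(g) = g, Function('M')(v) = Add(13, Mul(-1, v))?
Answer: Add(Rational(932303, 869189099105), Mul(Rational(-464, 869189099105), I)) ≈ Add(1.0726e-6, Mul(-5.3383e-10, I))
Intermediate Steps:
I = Mul(464, I) (I = Mul(Pow(Add(-27, Add(13, Mul(-1, -13))), Rational(1, 2)), Add(462, 2)) = Mul(Pow(Add(-27, Add(13, 13)), Rational(1, 2)), 464) = Mul(Pow(Add(-27, 26), Rational(1, 2)), 464) = Mul(Pow(-1, Rational(1, 2)), 464) = Mul(I, 464) = Mul(464, I) ≈ Mul(464.00, I))
Pow(Add(I, 932303), -1) = Pow(Add(Mul(464, I), 932303), -1) = Pow(Add(932303, Mul(464, I)), -1) = Mul(Rational(1, 869189099105), Add(932303, Mul(-464, I)))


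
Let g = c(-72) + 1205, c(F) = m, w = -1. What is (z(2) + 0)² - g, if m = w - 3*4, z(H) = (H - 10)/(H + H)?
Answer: -1188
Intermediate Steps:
z(H) = (-10 + H)/(2*H) (z(H) = (-10 + H)/((2*H)) = (-10 + H)*(1/(2*H)) = (-10 + H)/(2*H))
m = -13 (m = -1 - 3*4 = -1 - 12 = -13)
c(F) = -13
g = 1192 (g = -13 + 1205 = 1192)
(z(2) + 0)² - g = ((½)*(-10 + 2)/2 + 0)² - 1*1192 = ((½)*(½)*(-8) + 0)² - 1192 = (-2 + 0)² - 1192 = (-2)² - 1192 = 4 - 1192 = -1188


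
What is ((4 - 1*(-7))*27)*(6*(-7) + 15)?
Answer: -8019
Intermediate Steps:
((4 - 1*(-7))*27)*(6*(-7) + 15) = ((4 + 7)*27)*(-42 + 15) = (11*27)*(-27) = 297*(-27) = -8019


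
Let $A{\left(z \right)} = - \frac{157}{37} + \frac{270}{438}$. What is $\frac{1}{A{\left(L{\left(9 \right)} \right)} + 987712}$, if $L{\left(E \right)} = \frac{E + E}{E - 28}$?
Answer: $\frac{2701}{2667800316} \approx 1.0124 \cdot 10^{-6}$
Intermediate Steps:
$L{\left(E \right)} = \frac{2 E}{-28 + E}$
$A{\left(z \right)} = - \frac{9796}{2701}$ ($A{\left(z \right)} = \left(-157\right) \frac{1}{37} + 270 \cdot \frac{1}{438} = - \frac{157}{37} + \frac{45}{73} = - \frac{9796}{2701}$)
$\frac{1}{A{\left(L{\left(9 \right)} \right)} + 987712} = \frac{1}{- \frac{9796}{2701} + 987712} = \frac{1}{\frac{2667800316}{2701}} = \frac{2701}{2667800316}$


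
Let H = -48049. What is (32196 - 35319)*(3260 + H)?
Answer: 139876047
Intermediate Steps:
(32196 - 35319)*(3260 + H) = (32196 - 35319)*(3260 - 48049) = -3123*(-44789) = 139876047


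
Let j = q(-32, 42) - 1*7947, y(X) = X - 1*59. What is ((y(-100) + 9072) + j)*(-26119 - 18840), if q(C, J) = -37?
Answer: -41766911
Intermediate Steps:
y(X) = -59 + X (y(X) = X - 59 = -59 + X)
j = -7984 (j = -37 - 1*7947 = -37 - 7947 = -7984)
((y(-100) + 9072) + j)*(-26119 - 18840) = (((-59 - 100) + 9072) - 7984)*(-26119 - 18840) = ((-159 + 9072) - 7984)*(-44959) = (8913 - 7984)*(-44959) = 929*(-44959) = -41766911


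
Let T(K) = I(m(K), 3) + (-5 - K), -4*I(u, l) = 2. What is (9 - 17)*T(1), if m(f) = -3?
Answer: 52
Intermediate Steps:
I(u, l) = -½ (I(u, l) = -¼*2 = -½)
T(K) = -11/2 - K (T(K) = -½ + (-5 - K) = -11/2 - K)
(9 - 17)*T(1) = (9 - 17)*(-11/2 - 1*1) = -8*(-11/2 - 1) = -8*(-13/2) = 52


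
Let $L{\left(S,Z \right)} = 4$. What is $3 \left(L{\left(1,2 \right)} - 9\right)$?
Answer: $-15$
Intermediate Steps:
$3 \left(L{\left(1,2 \right)} - 9\right) = 3 \left(4 - 9\right) = 3 \left(-5\right) = -15$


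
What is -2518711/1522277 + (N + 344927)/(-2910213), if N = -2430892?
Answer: -4154568953138/4430150315001 ≈ -0.93779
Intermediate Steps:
-2518711/1522277 + (N + 344927)/(-2910213) = -2518711/1522277 + (-2430892 + 344927)/(-2910213) = -2518711*1/1522277 - 2085965*(-1/2910213) = -2518711/1522277 + 2085965/2910213 = -4154568953138/4430150315001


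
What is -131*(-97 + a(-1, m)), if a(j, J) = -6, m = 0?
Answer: 13493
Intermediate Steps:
-131*(-97 + a(-1, m)) = -131*(-97 - 6) = -131*(-103) = 13493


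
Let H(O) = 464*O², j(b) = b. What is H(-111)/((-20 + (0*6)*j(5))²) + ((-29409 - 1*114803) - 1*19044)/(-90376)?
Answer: 4037029948/282425 ≈ 14294.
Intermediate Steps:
H(-111)/((-20 + (0*6)*j(5))²) + ((-29409 - 1*114803) - 1*19044)/(-90376) = (464*(-111)²)/((-20 + (0*6)*5)²) + ((-29409 - 1*114803) - 1*19044)/(-90376) = (464*12321)/((-20 + 0*5)²) + ((-29409 - 114803) - 19044)*(-1/90376) = 5716944/((-20 + 0)²) + (-144212 - 19044)*(-1/90376) = 5716944/((-20)²) - 163256*(-1/90376) = 5716944/400 + 20407/11297 = 5716944*(1/400) + 20407/11297 = 357309/25 + 20407/11297 = 4037029948/282425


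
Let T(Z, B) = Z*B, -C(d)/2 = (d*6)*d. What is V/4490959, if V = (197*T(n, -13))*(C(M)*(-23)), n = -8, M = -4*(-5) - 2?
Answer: 1832118912/4490959 ≈ 407.96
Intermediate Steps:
M = 18 (M = 20 - 2 = 18)
C(d) = -12*d² (C(d) = -2*d*6*d = -2*6*d*d = -12*d²)
T(Z, B) = B*Z
V = 1832118912 (V = (197*(-13*(-8)))*(-12*18²*(-23)) = (197*104)*(-12*324*(-23)) = 20488*(-3888*(-23)) = 20488*89424 = 1832118912)
V/4490959 = 1832118912/4490959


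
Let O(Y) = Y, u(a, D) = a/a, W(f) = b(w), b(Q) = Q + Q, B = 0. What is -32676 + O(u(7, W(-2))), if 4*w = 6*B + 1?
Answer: -32675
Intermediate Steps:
w = ¼ (w = (6*0 + 1)/4 = (0 + 1)/4 = (¼)*1 = ¼ ≈ 0.25000)
b(Q) = 2*Q
W(f) = ½ (W(f) = 2*(¼) = ½)
u(a, D) = 1
-32676 + O(u(7, W(-2))) = -32676 + 1 = -32675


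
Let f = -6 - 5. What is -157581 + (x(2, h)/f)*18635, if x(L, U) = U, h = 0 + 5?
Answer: -1826566/11 ≈ -1.6605e+5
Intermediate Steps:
h = 5
f = -11
-157581 + (x(2, h)/f)*18635 = -157581 + (5/(-11))*18635 = -157581 + (5*(-1/11))*18635 = -157581 - 5/11*18635 = -157581 - 93175/11 = -1826566/11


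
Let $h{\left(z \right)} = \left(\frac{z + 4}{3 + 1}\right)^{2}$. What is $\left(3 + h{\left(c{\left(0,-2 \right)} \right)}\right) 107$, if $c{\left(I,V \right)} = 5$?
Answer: $\frac{13803}{16} \approx 862.69$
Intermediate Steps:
$h{\left(z \right)} = \left(1 + \frac{z}{4}\right)^{2}$ ($h{\left(z \right)} = \left(\frac{4 + z}{4}\right)^{2} = \left(\left(4 + z\right) \frac{1}{4}\right)^{2} = \left(1 + \frac{z}{4}\right)^{2}$)
$\left(3 + h{\left(c{\left(0,-2 \right)} \right)}\right) 107 = \left(3 + \frac{\left(4 + 5\right)^{2}}{16}\right) 107 = \left(3 + \frac{9^{2}}{16}\right) 107 = \left(3 + \frac{1}{16} \cdot 81\right) 107 = \left(3 + \frac{81}{16}\right) 107 = \frac{129}{16} \cdot 107 = \frac{13803}{16}$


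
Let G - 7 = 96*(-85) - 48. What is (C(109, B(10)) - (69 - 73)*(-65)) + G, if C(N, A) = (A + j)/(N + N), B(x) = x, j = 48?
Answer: -922220/109 ≈ -8460.7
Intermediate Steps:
G = -8201 (G = 7 + (96*(-85) - 48) = 7 + (-8160 - 48) = 7 - 8208 = -8201)
C(N, A) = (48 + A)/(2*N) (C(N, A) = (A + 48)/(N + N) = (48 + A)/((2*N)) = (48 + A)*(1/(2*N)) = (48 + A)/(2*N))
(C(109, B(10)) - (69 - 73)*(-65)) + G = ((½)*(48 + 10)/109 - (69 - 73)*(-65)) - 8201 = ((½)*(1/109)*58 - (-4)*(-65)) - 8201 = (29/109 - 1*260) - 8201 = (29/109 - 260) - 8201 = -28311/109 - 8201 = -922220/109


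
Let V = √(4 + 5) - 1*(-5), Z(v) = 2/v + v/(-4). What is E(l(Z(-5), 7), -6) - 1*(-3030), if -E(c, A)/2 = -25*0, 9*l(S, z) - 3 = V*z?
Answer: 3030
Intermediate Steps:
Z(v) = 2/v - v/4 (Z(v) = 2/v + v*(-¼) = 2/v - v/4)
V = 8 (V = √9 + 5 = 3 + 5 = 8)
l(S, z) = ⅓ + 8*z/9 (l(S, z) = ⅓ + (8*z)/9 = ⅓ + 8*z/9)
E(c, A) = 0 (E(c, A) = -(-50)*0 = -2*0 = 0)
E(l(Z(-5), 7), -6) - 1*(-3030) = 0 - 1*(-3030) = 0 + 3030 = 3030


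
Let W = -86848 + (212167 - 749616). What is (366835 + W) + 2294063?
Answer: 2036601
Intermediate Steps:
W = -624297 (W = -86848 - 537449 = -624297)
(366835 + W) + 2294063 = (366835 - 624297) + 2294063 = -257462 + 2294063 = 2036601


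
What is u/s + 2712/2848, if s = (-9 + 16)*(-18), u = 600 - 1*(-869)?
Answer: -240125/22428 ≈ -10.706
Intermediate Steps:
u = 1469 (u = 600 + 869 = 1469)
s = -126 (s = 7*(-18) = -126)
u/s + 2712/2848 = 1469/(-126) + 2712/2848 = 1469*(-1/126) + 2712*(1/2848) = -1469/126 + 339/356 = -240125/22428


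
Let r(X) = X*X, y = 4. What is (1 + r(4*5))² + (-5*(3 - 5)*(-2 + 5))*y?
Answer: 160921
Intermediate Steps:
r(X) = X²
(1 + r(4*5))² + (-5*(3 - 5)*(-2 + 5))*y = (1 + (4*5)²)² - 5*(3 - 5)*(-2 + 5)*4 = (1 + 20²)² - (-10)*3*4 = (1 + 400)² - 5*(-6)*4 = 401² + 30*4 = 160801 + 120 = 160921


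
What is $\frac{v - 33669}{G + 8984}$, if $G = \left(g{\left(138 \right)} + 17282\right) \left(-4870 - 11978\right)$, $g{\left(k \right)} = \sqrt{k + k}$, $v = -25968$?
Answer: $\frac{2170474838853}{10596623891505800} - \frac{62797761 \sqrt{69}}{2649155972876450} \approx 0.00020463$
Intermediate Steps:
$g{\left(k \right)} = \sqrt{2} \sqrt{k}$ ($g{\left(k \right)} = \sqrt{2 k} = \sqrt{2} \sqrt{k}$)
$G = -291167136 - 33696 \sqrt{69}$ ($G = \left(\sqrt{2} \sqrt{138} + 17282\right) \left(-4870 - 11978\right) = \left(2 \sqrt{69} + 17282\right) \left(-16848\right) = \left(17282 + 2 \sqrt{69}\right) \left(-16848\right) = -291167136 - 33696 \sqrt{69} \approx -2.9145 \cdot 10^{8}$)
$\frac{v - 33669}{G + 8984} = \frac{-25968 - 33669}{\left(-291167136 - 33696 \sqrt{69}\right) + 8984} = - \frac{59637}{-291158152 - 33696 \sqrt{69}}$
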